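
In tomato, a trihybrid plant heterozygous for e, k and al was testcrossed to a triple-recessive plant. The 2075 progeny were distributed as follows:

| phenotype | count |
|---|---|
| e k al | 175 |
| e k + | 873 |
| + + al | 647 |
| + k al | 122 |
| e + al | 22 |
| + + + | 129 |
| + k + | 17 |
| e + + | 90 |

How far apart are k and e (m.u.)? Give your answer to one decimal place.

12.1 m.u.

The two most frequent reciprocal classes, e k + and + + al, are the parental types, so the F1 was e k + / + + al.
The two rarest classes, + k + and e + al, are the double crossovers. Comparing them with the parentals, only the e allele has switched, so e is the middle locus and the order is k – e – al.
Crossovers in the k–e interval produce the single-crossover classes e + + and + k al (90 + 122 = 212) plus the double crossovers (39).
RF(k–e) = (212 + 39) / 2075 = 251/2075 = 0.1210 → 12.1 m.u.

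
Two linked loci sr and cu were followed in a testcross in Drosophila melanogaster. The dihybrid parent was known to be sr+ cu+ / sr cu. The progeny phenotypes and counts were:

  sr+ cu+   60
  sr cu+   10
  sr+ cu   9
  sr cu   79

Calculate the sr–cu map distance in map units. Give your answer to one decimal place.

12.0 map units

The recombinant classes are sr+ cu and sr cu+: 9 + 10 = 19.
Recombination frequency = 19/158 = 0.1203 ≈ 12.0%, i.e. 12.0 map units.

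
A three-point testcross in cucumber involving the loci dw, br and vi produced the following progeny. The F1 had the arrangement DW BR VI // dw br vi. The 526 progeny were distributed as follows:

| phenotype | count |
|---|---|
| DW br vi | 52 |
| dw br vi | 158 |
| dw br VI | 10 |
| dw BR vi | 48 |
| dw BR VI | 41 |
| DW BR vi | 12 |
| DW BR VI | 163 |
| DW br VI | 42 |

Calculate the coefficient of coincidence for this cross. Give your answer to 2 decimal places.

0.90

The two rarest classes, DW BR vi and dw br VI, are the double crossovers. Comparing them with the parentals, only the vi allele has switched, so vi is the middle locus and the order is br – vi – dw.
br–vi: (90 + 22)/526 = 0.2129; vi–dw: (93 + 22)/526 = 0.2186.
Expected DCO frequency = 0.2129 × 0.2186 ≈ 0.04654; observed = 22/526 ≈ 0.04183.
Coefficient of coincidence = 0.04183/0.04654 ≈ 0.90.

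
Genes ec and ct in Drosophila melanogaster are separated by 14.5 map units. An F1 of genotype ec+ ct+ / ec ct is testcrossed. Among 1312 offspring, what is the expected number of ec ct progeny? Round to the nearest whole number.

A map distance of 14.5 map units corresponds to a recombination frequency of 0.145.
The F1 is ec+ ct+ / ec ct, so ec ct is a parental gamete class with expected frequency (1 − r)/2 = 0.855/2 = 0.4275.
Expected number = 0.4275 × 1312 = 560.88 ≈ 561.

561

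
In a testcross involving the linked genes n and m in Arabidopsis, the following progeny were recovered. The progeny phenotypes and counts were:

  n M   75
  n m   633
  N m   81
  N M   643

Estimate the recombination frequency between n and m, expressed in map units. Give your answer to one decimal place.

The two most frequent classes, N M (643) and n m (633), are the parental types, so the F1 was N M / n m.
The recombinant classes are N m and n M: 81 + 75 = 156.
Recombination frequency = 156/1432 = 0.1089 ≈ 10.9%, i.e. 10.9 map units.

10.9 map units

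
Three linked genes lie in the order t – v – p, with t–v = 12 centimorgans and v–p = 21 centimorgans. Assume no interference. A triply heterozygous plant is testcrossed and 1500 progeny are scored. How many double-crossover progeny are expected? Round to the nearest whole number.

38

Map distances give recombination frequencies of 0.120 and 0.210 for the two intervals.
With no interference, expected double-crossover frequency = 0.120 × 0.210 = 0.02520.
Expected number = 0.02520 × 1500 = 37.80 ≈ 38.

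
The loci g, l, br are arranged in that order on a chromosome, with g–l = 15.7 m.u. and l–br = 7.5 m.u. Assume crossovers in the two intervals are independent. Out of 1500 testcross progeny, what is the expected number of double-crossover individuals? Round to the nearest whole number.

Map distances give recombination frequencies of 0.157 and 0.075 for the two intervals.
With no interference, expected double-crossover frequency = 0.157 × 0.075 = 0.01177.
Expected number = 0.01177 × 1500 = 17.66 ≈ 18.

18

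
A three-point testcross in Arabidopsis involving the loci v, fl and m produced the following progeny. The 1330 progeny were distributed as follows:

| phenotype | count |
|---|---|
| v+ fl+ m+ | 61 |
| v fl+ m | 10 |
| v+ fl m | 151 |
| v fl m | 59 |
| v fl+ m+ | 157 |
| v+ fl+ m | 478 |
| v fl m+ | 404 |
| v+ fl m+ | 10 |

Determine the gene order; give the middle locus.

v

The two most frequent reciprocal classes, v fl m+ and v+ fl+ m, are the parental types, so the F1 was v fl m+ / v+ fl+ m.
The two rarest classes, v+ fl m+ and v fl+ m, are the double crossovers. Comparing them with the parentals, only the v allele has switched, so v is the middle locus and the order is m – v – fl.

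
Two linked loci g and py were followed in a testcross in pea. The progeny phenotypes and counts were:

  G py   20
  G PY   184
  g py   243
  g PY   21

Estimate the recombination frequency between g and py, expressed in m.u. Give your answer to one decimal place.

The two most frequent classes, G PY (184) and g py (243), are the parental types, so the F1 was G PY / g py.
The recombinant classes are G py and g PY: 20 + 21 = 41.
Recombination frequency = 41/468 = 0.0876 ≈ 8.8%, i.e. 8.8 m.u.

8.8 m.u.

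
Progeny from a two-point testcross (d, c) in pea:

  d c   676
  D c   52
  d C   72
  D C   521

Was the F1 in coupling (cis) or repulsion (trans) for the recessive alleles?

The two most frequent classes are D C (521) and d c (676); these are the parental (non-recombinant) types.
So the F1 carried D C on one chromosome and d c on the other — the recessive alleles are on the same chromosome (cis / coupling).

cis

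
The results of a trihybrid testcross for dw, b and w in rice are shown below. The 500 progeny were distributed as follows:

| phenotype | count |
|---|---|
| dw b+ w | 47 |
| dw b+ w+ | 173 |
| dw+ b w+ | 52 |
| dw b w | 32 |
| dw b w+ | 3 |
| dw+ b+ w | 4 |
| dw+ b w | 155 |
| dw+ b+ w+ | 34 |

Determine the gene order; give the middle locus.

The two most frequent reciprocal classes, dw b+ w+ and dw+ b w, are the parental types, so the F1 was dw b+ w+ / dw+ b w.
The two rarest classes, dw b w+ and dw+ b+ w, are the double crossovers. Comparing them with the parentals, only the b allele has switched, so b is the middle locus and the order is w – b – dw.

b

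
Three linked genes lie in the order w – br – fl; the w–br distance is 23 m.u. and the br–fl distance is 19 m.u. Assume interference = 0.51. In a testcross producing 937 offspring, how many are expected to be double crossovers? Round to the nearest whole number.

Map distances give recombination frequencies of 0.230 and 0.190 for the two intervals.
With interference 0.51 (so coincidence = 0.49), expected double-crossover frequency = 0.230 × 0.190 × 0.49 = 0.02141.
Expected number = 0.02141 × 937 = 20.06 ≈ 20.

20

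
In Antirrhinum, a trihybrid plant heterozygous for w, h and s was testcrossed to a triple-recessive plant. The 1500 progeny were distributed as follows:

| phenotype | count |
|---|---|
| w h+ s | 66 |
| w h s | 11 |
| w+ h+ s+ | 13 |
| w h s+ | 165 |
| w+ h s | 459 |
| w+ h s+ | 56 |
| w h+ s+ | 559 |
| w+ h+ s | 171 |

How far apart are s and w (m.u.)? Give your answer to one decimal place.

9.7 m.u.

The two most frequent reciprocal classes, w+ h s and w h+ s+, are the parental types, so the F1 was w+ h s / w h+ s+.
The two rarest classes, w h s and w+ h+ s+, are the double crossovers. Comparing them with the parentals, only the w allele has switched, so w is the middle locus and the order is s – w – h.
Crossovers in the s–w interval produce the single-crossover classes w+ h s+ and w h+ s (56 + 66 = 122) plus the double crossovers (24).
RF(s–w) = (122 + 24) / 1500 = 146/1500 = 0.0973 → 9.7 m.u.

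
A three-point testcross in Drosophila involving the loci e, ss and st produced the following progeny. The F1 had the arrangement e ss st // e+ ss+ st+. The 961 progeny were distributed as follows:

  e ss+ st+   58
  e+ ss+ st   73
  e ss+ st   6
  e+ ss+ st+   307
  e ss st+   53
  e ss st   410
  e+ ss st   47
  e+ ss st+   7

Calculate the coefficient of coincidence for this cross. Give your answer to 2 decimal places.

The two rarest classes, e ss+ st and e+ ss st+, are the double crossovers. Comparing them with the parentals, only the ss allele has switched, so ss is the middle locus and the order is st – ss – e.
st–ss: (126 + 13)/961 = 0.1446; ss–e: (105 + 13)/961 = 0.1228.
Expected DCO frequency = 0.1446 × 0.1228 ≈ 0.01776; observed = 13/961 ≈ 0.01353.
Coefficient of coincidence = 0.01353/0.01776 ≈ 0.76.

0.76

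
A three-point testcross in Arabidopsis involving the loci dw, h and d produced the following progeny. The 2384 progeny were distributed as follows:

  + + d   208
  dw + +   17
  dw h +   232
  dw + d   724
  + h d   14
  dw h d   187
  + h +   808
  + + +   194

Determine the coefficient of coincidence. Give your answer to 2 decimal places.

0.38

The two most frequent reciprocal classes, + h + and dw + d, are the parental types, so the F1 was + h + / dw + d.
The two rarest classes, + h d and dw + +, are the double crossovers. Comparing them with the parentals, only the d allele has switched, so d is the middle locus and the order is dw – d – h.
dw–d: (440 + 31)/2384 = 0.1976; d–h: (381 + 31)/2384 = 0.1728.
Expected DCO frequency = 0.1976 × 0.1728 ≈ 0.03415; observed = 31/2384 ≈ 0.01300.
Coefficient of coincidence = 0.01300/0.03415 ≈ 0.38.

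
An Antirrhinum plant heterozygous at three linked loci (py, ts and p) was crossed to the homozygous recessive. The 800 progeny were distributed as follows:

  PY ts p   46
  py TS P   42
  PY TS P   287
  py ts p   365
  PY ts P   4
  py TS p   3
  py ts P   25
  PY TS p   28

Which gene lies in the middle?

The two most frequent reciprocal classes, PY TS P and py ts p, are the parental types, so the F1 was PY TS P / py ts p.
The two rarest classes, PY ts P and py TS p, are the double crossovers. Comparing them with the parentals, only the ts allele has switched, so ts is the middle locus and the order is py – ts – p.

ts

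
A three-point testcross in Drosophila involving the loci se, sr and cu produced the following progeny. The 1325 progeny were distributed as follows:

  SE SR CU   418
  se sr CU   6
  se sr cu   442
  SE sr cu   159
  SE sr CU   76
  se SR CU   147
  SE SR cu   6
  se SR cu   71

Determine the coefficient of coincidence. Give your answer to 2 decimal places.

The two most frequent reciprocal classes, SE SR CU and se sr cu, are the parental types, so the F1 was SE SR CU / se sr cu.
The two rarest classes, SE SR cu and se sr CU, are the double crossovers. Comparing them with the parentals, only the cu allele has switched, so cu is the middle locus and the order is se – cu – sr.
se–cu: (306 + 12)/1325 = 0.2400; cu–sr: (147 + 12)/1325 = 0.1200.
Expected DCO frequency = 0.2400 × 0.1200 ≈ 0.02880; observed = 12/1325 ≈ 0.00906.
Coefficient of coincidence = 0.00906/0.02880 ≈ 0.31.

0.31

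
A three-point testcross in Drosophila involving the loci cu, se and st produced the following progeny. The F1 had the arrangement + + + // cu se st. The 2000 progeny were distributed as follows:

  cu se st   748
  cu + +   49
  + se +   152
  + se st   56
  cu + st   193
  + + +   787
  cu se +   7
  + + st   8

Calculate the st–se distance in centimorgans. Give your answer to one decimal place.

18.0 centimorgans

The two rarest classes, + + st and cu se +, are the double crossovers. Comparing them with the parentals, only the st allele has switched, so st is the middle locus and the order is se – st – cu.
Crossovers in the se–st interval produce the single-crossover classes + se + and cu + st (152 + 193 = 345) plus the double crossovers (15).
RF(se–st) = (345 + 15) / 2000 = 360/2000 = 0.1800 → 18.0 centimorgans.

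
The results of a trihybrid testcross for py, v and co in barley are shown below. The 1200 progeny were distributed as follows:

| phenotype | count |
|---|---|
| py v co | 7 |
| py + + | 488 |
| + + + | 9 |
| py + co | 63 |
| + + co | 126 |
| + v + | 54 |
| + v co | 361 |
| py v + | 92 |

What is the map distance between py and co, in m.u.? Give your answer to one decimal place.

The two most frequent reciprocal classes, py + + and + v co, are the parental types, so the F1 was py + + / + v co.
The two rarest classes, + + + and py v co, are the double crossovers. Comparing them with the parentals, only the py allele has switched, so py is the middle locus and the order is co – py – v.
Crossovers in the co–py interval produce the single-crossover classes py + co and + v + (63 + 54 = 117) plus the double crossovers (16).
RF(co–py) = (117 + 16) / 1200 = 133/1200 = 0.1108 → 11.1 m.u.

11.1 m.u.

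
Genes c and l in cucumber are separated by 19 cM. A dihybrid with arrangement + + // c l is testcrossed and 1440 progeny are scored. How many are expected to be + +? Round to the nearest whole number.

583

A map distance of 19 cM corresponds to a recombination frequency of 0.190.
The F1 is + + / c l, so + + is a parental gamete class with expected frequency (1 − r)/2 = 0.810/2 = 0.4050.
Expected number = 0.4050 × 1440 = 583.20 ≈ 583.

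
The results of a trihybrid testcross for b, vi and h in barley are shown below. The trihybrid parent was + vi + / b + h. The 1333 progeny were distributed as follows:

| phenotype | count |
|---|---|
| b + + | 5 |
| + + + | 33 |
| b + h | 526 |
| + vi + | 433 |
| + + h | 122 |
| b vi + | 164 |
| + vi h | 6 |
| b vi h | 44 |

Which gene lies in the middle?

h

The two rarest classes, + vi h and b + +, are the double crossovers. Comparing them with the parentals, only the h allele has switched, so h is the middle locus and the order is vi – h – b.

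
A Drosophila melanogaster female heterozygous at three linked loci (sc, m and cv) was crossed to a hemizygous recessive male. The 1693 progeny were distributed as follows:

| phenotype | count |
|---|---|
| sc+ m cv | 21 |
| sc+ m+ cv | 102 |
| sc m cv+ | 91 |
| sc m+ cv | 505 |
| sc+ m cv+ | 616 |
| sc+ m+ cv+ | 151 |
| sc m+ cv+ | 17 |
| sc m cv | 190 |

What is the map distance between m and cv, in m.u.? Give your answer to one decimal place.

22.4 m.u.

The two most frequent reciprocal classes, sc m+ cv and sc+ m cv+, are the parental types, so the F1 was sc m+ cv / sc+ m cv+.
The two rarest classes, sc m+ cv+ and sc+ m cv, are the double crossovers. Comparing them with the parentals, only the cv allele has switched, so cv is the middle locus and the order is m – cv – sc.
Crossovers in the m–cv interval produce the single-crossover classes sc m cv and sc+ m+ cv+ (190 + 151 = 341) plus the double crossovers (38).
RF(m–cv) = (341 + 38) / 1693 = 379/1693 = 0.2239 → 22.4 m.u.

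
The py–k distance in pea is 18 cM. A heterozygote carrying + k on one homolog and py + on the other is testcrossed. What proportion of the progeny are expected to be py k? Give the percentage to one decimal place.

9.0%

A map distance of 18 cM corresponds to a recombination frequency of 0.180.
The F1 is + k / py +, so py k is a recombinant gamete class with expected frequency r/2 = 0.180/2 = 0.0900.
That is 0.0900 = 9.0% of the progeny.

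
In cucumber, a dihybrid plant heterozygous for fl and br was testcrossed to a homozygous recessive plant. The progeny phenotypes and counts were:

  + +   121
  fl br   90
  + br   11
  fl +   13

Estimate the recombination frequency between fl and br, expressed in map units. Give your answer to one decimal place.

10.2 map units

The two most frequent classes, + + (121) and fl br (90), are the parental types, so the F1 was + + / fl br.
The recombinant classes are + br and fl +: 11 + 13 = 24.
Recombination frequency = 24/235 = 0.1021 ≈ 10.2%, i.e. 10.2 map units.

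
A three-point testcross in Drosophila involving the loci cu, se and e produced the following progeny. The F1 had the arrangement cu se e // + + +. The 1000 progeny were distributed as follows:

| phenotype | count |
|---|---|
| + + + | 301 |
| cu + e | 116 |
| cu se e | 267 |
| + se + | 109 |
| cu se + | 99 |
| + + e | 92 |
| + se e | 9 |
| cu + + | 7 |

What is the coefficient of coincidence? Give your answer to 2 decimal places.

The two rarest classes, + se e and cu + +, are the double crossovers. Comparing them with the parentals, only the cu allele has switched, so cu is the middle locus and the order is e – cu – se.
e–cu: (191 + 16)/1000 = 0.2070; cu–se: (225 + 16)/1000 = 0.2410.
Expected DCO frequency = 0.2070 × 0.2410 ≈ 0.04989; observed = 16/1000 ≈ 0.01600.
Coefficient of coincidence = 0.01600/0.04989 ≈ 0.32.

0.32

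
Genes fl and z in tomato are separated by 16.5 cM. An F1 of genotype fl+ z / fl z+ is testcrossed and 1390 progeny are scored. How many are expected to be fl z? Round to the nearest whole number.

115

A map distance of 16.5 cM corresponds to a recombination frequency of 0.165.
The F1 is fl+ z / fl z+, so fl z is a recombinant gamete class with expected frequency r/2 = 0.165/2 = 0.0825.
Expected number = 0.0825 × 1390 = 114.68 ≈ 115.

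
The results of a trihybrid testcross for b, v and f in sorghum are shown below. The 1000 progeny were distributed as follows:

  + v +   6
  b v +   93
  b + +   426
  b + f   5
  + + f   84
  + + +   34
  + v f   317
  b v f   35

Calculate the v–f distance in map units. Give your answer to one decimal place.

The two most frequent reciprocal classes, + v f and b + +, are the parental types, so the F1 was + v f / b + +.
The two rarest classes, + v + and b + f, are the double crossovers. Comparing them with the parentals, only the f allele has switched, so f is the middle locus and the order is b – f – v.
Crossovers in the f–v interval produce the single-crossover classes + + f and b v + (84 + 93 = 177) plus the double crossovers (11).
RF(f–v) = (177 + 11) / 1000 = 188/1000 = 0.1880 → 18.8 map units.

18.8 map units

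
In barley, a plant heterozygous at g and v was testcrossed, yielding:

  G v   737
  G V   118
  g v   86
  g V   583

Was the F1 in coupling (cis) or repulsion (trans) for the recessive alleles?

trans

The two most frequent classes are G v (737) and g V (583); these are the parental (non-recombinant) types.
So the F1 carried G v on one chromosome and g V on the other — the recessive alleles are on opposite chromosomes (trans / repulsion).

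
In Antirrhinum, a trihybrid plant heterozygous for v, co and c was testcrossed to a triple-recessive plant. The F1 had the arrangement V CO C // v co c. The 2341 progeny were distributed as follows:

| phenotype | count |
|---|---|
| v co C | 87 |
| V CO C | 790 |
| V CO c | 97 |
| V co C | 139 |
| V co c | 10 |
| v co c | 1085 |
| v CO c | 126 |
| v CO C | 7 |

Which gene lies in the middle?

v

The two rarest classes, v CO C and V co c, are the double crossovers. Comparing them with the parentals, only the v allele has switched, so v is the middle locus and the order is c – v – co.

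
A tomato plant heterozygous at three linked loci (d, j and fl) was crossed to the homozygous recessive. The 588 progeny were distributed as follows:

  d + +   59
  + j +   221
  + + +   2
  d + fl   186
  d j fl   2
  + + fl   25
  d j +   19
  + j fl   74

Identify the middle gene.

j

The two most frequent reciprocal classes, + j + and d + fl, are the parental types, so the F1 was + j + / d + fl.
The two rarest classes, + + + and d j fl, are the double crossovers. Comparing them with the parentals, only the j allele has switched, so j is the middle locus and the order is d – j – fl.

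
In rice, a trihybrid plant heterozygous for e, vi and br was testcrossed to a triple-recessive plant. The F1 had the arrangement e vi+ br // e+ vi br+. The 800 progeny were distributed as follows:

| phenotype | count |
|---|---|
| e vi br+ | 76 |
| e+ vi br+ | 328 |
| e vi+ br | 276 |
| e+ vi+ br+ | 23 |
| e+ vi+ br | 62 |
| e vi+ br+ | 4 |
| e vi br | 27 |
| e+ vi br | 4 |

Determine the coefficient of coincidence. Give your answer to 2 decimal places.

0.76

The two rarest classes, e vi+ br+ and e+ vi br, are the double crossovers. Comparing them with the parentals, only the br allele has switched, so br is the middle locus and the order is e – br – vi.
e–br: (138 + 8)/800 = 0.1825; br–vi: (50 + 8)/800 = 0.0725.
Expected DCO frequency = 0.1825 × 0.0725 ≈ 0.01323; observed = 8/800 ≈ 0.01000.
Coefficient of coincidence = 0.01000/0.01323 ≈ 0.76.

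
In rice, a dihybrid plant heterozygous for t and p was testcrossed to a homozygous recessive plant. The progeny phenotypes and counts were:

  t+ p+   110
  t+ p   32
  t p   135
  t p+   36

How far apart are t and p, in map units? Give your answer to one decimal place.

21.7 map units

The two most frequent classes, t+ p+ (110) and t p (135), are the parental types, so the F1 was t+ p+ / t p.
The recombinant classes are t+ p and t p+: 32 + 36 = 68.
Recombination frequency = 68/313 = 0.2173 ≈ 21.7%, i.e. 21.7 map units.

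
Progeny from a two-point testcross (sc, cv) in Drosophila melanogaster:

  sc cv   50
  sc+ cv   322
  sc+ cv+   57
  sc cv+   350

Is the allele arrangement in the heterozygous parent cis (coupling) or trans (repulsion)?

trans

The two most frequent classes are sc+ cv (322) and sc cv+ (350); these are the parental (non-recombinant) types.
So the F1 carried sc+ cv on one chromosome and sc cv+ on the other — the recessive alleles are on opposite chromosomes (trans / repulsion).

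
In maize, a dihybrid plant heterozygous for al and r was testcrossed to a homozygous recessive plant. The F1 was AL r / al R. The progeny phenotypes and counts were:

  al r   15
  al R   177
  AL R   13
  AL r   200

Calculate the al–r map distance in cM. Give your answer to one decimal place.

6.9 cM

The recombinant classes are AL R and al r: 13 + 15 = 28.
Recombination frequency = 28/405 = 0.0691 ≈ 6.9%, i.e. 6.9 cM.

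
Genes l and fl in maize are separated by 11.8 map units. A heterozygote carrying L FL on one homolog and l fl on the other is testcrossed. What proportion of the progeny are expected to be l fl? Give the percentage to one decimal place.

44.1%

A map distance of 11.8 map units corresponds to a recombination frequency of 0.118.
The F1 is L FL / l fl, so l fl is a parental gamete class with expected frequency (1 − r)/2 = 0.882/2 = 0.4410.
That is 0.4410 = 44.1% of the progeny.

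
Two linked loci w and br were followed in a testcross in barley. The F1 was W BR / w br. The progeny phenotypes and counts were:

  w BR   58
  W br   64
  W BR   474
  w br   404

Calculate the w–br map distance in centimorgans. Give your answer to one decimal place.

The recombinant classes are W br and w BR: 64 + 58 = 122.
Recombination frequency = 122/1000 = 0.1220 ≈ 12.2%, i.e. 12.2 centimorgans.

12.2 centimorgans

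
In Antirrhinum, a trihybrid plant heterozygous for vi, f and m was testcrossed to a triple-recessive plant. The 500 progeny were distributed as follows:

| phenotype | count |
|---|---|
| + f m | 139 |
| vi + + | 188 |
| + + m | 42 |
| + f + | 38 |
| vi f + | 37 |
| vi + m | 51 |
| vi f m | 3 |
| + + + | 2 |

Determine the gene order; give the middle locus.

vi

The two most frequent reciprocal classes, vi + + and + f m, are the parental types, so the F1 was vi + + / + f m.
The two rarest classes, + + + and vi f m, are the double crossovers. Comparing them with the parentals, only the vi allele has switched, so vi is the middle locus and the order is f – vi – m.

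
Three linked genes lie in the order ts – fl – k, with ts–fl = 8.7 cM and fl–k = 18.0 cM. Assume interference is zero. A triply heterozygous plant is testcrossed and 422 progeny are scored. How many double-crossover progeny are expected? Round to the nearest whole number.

7

Map distances give recombination frequencies of 0.087 and 0.180 for the two intervals.
With no interference, expected double-crossover frequency = 0.087 × 0.180 = 0.01566.
Expected number = 0.01566 × 422 = 6.61 ≈ 7.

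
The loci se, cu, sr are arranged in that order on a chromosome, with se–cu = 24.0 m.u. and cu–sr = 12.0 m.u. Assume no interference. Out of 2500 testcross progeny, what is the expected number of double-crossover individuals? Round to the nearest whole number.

Map distances give recombination frequencies of 0.240 and 0.120 for the two intervals.
With no interference, expected double-crossover frequency = 0.240 × 0.120 = 0.02880.
Expected number = 0.02880 × 2500 = 72.00 ≈ 72.

72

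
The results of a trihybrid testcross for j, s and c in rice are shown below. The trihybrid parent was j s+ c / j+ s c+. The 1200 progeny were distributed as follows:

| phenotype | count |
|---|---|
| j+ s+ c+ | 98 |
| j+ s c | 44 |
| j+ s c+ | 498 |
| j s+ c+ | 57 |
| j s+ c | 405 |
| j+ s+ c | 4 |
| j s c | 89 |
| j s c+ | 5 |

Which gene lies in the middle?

j

The two rarest classes, j+ s+ c and j s c+, are the double crossovers. Comparing them with the parentals, only the j allele has switched, so j is the middle locus and the order is s – j – c.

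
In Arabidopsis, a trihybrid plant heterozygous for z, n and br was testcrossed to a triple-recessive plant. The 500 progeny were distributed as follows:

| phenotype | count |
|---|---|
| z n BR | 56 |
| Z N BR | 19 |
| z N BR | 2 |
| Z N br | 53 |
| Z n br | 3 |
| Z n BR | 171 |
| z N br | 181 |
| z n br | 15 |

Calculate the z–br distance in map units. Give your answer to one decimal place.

The two most frequent reciprocal classes, Z n BR and z N br, are the parental types, so the F1 was Z n BR / z N br.
The two rarest classes, Z n br and z N BR, are the double crossovers. Comparing them with the parentals, only the br allele has switched, so br is the middle locus and the order is z – br – n.
Crossovers in the z–br interval produce the single-crossover classes z n BR and Z N br (56 + 53 = 109) plus the double crossovers (5).
RF(z–br) = (109 + 5) / 500 = 114/500 = 0.2280 → 22.8 map units.

22.8 map units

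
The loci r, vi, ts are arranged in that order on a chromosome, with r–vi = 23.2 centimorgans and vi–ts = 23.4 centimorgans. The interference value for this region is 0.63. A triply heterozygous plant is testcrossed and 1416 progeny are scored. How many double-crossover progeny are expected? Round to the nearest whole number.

Map distances give recombination frequencies of 0.232 and 0.234 for the two intervals.
With interference 0.63 (so coincidence = 0.37), expected double-crossover frequency = 0.232 × 0.234 × 0.37 = 0.02009.
Expected number = 0.02009 × 1416 = 28.44 ≈ 28.

28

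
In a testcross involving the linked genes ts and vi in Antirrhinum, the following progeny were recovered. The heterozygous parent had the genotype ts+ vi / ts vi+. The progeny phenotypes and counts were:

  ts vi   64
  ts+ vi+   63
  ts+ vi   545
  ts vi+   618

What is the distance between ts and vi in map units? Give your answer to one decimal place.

9.8 map units

The recombinant classes are ts+ vi+ and ts vi: 63 + 64 = 127.
Recombination frequency = 127/1290 = 0.0984 ≈ 9.8%, i.e. 9.8 map units.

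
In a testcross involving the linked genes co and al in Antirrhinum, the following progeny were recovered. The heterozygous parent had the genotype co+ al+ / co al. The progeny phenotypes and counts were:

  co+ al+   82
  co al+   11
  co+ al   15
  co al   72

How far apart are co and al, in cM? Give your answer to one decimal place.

The recombinant classes are co+ al and co al+: 15 + 11 = 26.
Recombination frequency = 26/180 = 0.1444 ≈ 14.4%, i.e. 14.4 cM.

14.4 cM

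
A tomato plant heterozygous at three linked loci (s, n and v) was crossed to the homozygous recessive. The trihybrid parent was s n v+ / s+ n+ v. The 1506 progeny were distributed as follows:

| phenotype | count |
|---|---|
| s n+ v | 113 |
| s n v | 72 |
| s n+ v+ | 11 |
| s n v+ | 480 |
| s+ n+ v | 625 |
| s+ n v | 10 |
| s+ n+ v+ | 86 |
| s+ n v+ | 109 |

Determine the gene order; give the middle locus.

The two rarest classes, s n+ v+ and s+ n v, are the double crossovers. Comparing them with the parentals, only the n allele has switched, so n is the middle locus and the order is s – n – v.

n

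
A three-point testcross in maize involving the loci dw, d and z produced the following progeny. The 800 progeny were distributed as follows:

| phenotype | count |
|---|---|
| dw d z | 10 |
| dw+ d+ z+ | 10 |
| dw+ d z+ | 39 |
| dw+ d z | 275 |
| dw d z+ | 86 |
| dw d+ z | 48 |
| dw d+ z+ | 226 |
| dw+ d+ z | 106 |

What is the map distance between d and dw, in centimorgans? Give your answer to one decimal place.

26.5 centimorgans

The two most frequent reciprocal classes, dw+ d z and dw d+ z+, are the parental types, so the F1 was dw+ d z / dw d+ z+.
The two rarest classes, dw d z and dw+ d+ z+, are the double crossovers. Comparing them with the parentals, only the dw allele has switched, so dw is the middle locus and the order is z – dw – d.
Crossovers in the dw–d interval produce the single-crossover classes dw+ d+ z and dw d z+ (106 + 86 = 192) plus the double crossovers (20).
RF(dw–d) = (192 + 20) / 800 = 212/800 = 0.2650 → 26.5 centimorgans.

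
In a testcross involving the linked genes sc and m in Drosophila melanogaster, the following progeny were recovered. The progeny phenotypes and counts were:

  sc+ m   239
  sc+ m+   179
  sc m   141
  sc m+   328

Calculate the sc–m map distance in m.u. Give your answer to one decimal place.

The two most frequent classes, sc+ m (239) and sc m+ (328), are the parental types, so the F1 was sc+ m / sc m+.
The recombinant classes are sc+ m+ and sc m: 179 + 141 = 320.
Recombination frequency = 320/887 = 0.3608 ≈ 36.1%, i.e. 36.1 m.u.

36.1 m.u.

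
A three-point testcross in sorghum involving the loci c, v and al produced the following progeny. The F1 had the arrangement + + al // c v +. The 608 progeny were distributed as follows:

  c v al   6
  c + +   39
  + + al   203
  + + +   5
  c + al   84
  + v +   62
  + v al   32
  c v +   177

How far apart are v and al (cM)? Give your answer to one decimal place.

13.5 cM

The two rarest classes, + + + and c v al, are the double crossovers. Comparing them with the parentals, only the al allele has switched, so al is the middle locus and the order is c – al – v.
Crossovers in the al–v interval produce the single-crossover classes + v al and c + + (32 + 39 = 71) plus the double crossovers (11).
RF(al–v) = (71 + 11) / 608 = 82/608 = 0.1349 → 13.5 cM.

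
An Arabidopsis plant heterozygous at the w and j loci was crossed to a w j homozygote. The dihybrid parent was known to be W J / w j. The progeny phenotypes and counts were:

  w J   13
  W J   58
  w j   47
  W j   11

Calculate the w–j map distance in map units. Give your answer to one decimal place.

The recombinant classes are W j and w J: 11 + 13 = 24.
Recombination frequency = 24/129 = 0.1860 ≈ 18.6%, i.e. 18.6 map units.

18.6 map units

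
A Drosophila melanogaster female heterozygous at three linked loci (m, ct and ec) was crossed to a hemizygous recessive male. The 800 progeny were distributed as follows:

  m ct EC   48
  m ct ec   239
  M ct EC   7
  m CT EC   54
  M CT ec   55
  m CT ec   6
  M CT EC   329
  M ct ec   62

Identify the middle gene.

ct

The two most frequent reciprocal classes, m ct ec and M CT EC, are the parental types, so the F1 was m ct ec / M CT EC.
The two rarest classes, m CT ec and M ct EC, are the double crossovers. Comparing them with the parentals, only the ct allele has switched, so ct is the middle locus and the order is ec – ct – m.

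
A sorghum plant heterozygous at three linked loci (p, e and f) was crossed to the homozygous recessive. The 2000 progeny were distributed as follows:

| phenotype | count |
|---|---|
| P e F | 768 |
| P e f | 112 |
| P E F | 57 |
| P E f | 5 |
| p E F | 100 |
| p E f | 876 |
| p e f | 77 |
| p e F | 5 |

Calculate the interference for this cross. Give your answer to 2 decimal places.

0.37

The two most frequent reciprocal classes, p E f and P e F, are the parental types, so the F1 was p E f / P e F.
The two rarest classes, P E f and p e F, are the double crossovers. Comparing them with the parentals, only the p allele has switched, so p is the middle locus and the order is f – p – e.
f–p: (212 + 10)/2000 = 0.1110; p–e: (134 + 10)/2000 = 0.0720.
Expected DCO frequency = 0.1110 × 0.0720 ≈ 0.00799; observed = 10/2000 ≈ 0.00500.
Coefficient of coincidence = 0.00500/0.00799 ≈ 0.63; interference = 1 − 0.63 = 0.37.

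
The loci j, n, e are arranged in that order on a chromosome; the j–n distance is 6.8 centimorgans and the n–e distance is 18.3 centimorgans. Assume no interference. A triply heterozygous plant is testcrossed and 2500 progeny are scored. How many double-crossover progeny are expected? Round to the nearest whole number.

31

Map distances give recombination frequencies of 0.068 and 0.183 for the two intervals.
With no interference, expected double-crossover frequency = 0.068 × 0.183 = 0.01244.
Expected number = 0.01244 × 2500 = 31.11 ≈ 31.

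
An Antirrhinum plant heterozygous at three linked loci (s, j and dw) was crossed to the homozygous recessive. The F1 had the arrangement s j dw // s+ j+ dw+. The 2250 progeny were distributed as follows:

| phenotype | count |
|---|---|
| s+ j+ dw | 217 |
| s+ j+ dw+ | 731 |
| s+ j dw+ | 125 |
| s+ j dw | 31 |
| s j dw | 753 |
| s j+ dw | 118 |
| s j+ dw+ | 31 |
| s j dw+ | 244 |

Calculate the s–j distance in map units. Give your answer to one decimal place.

The two rarest classes, s+ j dw and s j+ dw+, are the double crossovers. Comparing them with the parentals, only the s allele has switched, so s is the middle locus and the order is dw – s – j.
Crossovers in the s–j interval produce the single-crossover classes s j+ dw and s+ j dw+ (118 + 125 = 243) plus the double crossovers (62).
RF(s–j) = (243 + 62) / 2250 = 305/2250 = 0.1356 → 13.6 map units.

13.6 map units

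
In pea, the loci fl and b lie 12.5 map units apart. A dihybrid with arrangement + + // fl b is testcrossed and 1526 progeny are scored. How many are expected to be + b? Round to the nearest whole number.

A map distance of 12.5 map units corresponds to a recombination frequency of 0.125.
The F1 is + + / fl b, so + b is a recombinant gamete class with expected frequency r/2 = 0.125/2 = 0.0625.
Expected number = 0.0625 × 1526 = 95.38 ≈ 95.

95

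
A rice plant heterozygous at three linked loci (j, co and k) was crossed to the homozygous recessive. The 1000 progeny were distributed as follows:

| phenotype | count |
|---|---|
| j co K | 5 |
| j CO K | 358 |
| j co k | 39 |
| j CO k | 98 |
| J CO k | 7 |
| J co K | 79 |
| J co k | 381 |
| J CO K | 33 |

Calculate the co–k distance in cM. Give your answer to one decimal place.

The two most frequent reciprocal classes, j CO K and J co k, are the parental types, so the F1 was j CO K / J co k.
The two rarest classes, j co K and J CO k, are the double crossovers. Comparing them with the parentals, only the co allele has switched, so co is the middle locus and the order is k – co – j.
Crossovers in the k–co interval produce the single-crossover classes j CO k and J co K (98 + 79 = 177) plus the double crossovers (12).
RF(k–co) = (177 + 12) / 1000 = 189/1000 = 0.1890 → 18.9 cM.

18.9 cM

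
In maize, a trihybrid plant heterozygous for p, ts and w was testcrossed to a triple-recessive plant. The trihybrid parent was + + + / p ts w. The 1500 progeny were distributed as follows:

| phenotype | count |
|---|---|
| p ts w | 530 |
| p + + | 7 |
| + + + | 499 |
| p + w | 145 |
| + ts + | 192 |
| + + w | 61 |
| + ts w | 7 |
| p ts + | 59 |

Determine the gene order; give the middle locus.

The two rarest classes, p + + and + ts w, are the double crossovers. Comparing them with the parentals, only the p allele has switched, so p is the middle locus and the order is w – p – ts.

p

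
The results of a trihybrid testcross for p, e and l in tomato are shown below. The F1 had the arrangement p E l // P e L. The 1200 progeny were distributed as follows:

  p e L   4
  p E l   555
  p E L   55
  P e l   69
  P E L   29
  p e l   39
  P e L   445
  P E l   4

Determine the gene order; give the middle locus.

The two rarest classes, P E l and p e L, are the double crossovers. Comparing them with the parentals, only the p allele has switched, so p is the middle locus and the order is e – p – l.

p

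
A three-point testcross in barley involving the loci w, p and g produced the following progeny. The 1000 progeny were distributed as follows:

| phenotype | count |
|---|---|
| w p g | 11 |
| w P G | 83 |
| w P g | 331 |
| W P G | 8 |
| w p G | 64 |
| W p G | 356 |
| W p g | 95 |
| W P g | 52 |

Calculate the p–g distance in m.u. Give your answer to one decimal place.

The two most frequent reciprocal classes, w P g and W p G, are the parental types, so the F1 was w P g / W p G.
The two rarest classes, w p g and W P G, are the double crossovers. Comparing them with the parentals, only the p allele has switched, so p is the middle locus and the order is w – p – g.
Crossovers in the p–g interval produce the single-crossover classes w P G and W p g (83 + 95 = 178) plus the double crossovers (19).
RF(p–g) = (178 + 19) / 1000 = 197/1000 = 0.1970 → 19.7 m.u.

19.7 m.u.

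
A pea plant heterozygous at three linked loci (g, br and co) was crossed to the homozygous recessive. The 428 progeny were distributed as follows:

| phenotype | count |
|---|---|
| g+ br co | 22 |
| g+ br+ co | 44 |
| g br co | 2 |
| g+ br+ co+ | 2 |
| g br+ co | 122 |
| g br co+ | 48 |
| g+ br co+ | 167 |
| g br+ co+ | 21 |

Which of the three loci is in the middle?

br

The two most frequent reciprocal classes, g br+ co and g+ br co+, are the parental types, so the F1 was g br+ co / g+ br co+.
The two rarest classes, g br co and g+ br+ co+, are the double crossovers. Comparing them with the parentals, only the br allele has switched, so br is the middle locus and the order is co – br – g.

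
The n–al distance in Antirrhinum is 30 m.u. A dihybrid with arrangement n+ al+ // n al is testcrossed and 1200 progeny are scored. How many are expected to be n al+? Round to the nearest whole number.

180

A map distance of 30 m.u. corresponds to a recombination frequency of 0.300.
The F1 is n+ al+ / n al, so n al+ is a recombinant gamete class with expected frequency r/2 = 0.300/2 = 0.1500.
Expected number = 0.1500 × 1200 = 180.00 ≈ 180.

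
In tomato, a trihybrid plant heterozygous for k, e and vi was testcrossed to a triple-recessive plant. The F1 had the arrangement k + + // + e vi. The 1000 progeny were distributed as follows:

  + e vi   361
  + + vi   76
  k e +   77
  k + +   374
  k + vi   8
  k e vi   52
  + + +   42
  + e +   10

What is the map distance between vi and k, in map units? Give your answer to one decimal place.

11.2 map units

The two rarest classes, k + vi and + e +, are the double crossovers. Comparing them with the parentals, only the vi allele has switched, so vi is the middle locus and the order is e – vi – k.
Crossovers in the vi–k interval produce the single-crossover classes + + + and k e vi (42 + 52 = 94) plus the double crossovers (18).
RF(vi–k) = (94 + 18) / 1000 = 112/1000 = 0.1120 → 11.2 map units.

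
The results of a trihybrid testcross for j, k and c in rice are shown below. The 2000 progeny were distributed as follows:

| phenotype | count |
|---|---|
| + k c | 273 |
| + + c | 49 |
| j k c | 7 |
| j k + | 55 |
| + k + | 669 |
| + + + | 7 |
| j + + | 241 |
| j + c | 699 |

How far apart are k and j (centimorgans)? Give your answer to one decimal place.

5.9 centimorgans

The two most frequent reciprocal classes, + k + and j + c, are the parental types, so the F1 was + k + / j + c.
The two rarest classes, + + + and j k c, are the double crossovers. Comparing them with the parentals, only the k allele has switched, so k is the middle locus and the order is c – k – j.
Crossovers in the k–j interval produce the single-crossover classes j k + and + + c (55 + 49 = 104) plus the double crossovers (14).
RF(k–j) = (104 + 14) / 2000 = 118/2000 = 0.0590 → 5.9 centimorgans.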